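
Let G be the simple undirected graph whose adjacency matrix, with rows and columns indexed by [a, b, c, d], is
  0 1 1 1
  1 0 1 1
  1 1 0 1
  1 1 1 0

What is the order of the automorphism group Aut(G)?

All 4 vertices are pairwise adjacent: G = K_4. Any permutation of the 4 vertices preserves K_4, so Aut(K_4) = S_4 of order 4! = 24.

24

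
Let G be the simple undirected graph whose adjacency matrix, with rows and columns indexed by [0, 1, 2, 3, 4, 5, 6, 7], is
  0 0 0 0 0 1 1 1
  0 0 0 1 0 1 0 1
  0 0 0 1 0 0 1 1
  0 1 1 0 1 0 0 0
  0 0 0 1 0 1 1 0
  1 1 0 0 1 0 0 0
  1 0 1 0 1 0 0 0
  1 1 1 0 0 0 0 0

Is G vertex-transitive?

G is 3-regular and bipartite on 2^3 = 8 vertices with girth 4; it is the hypercube graph Q_3. The symmetry group of the 3-cube is the hyperoctahedral group B_3 = Z_2 ≀ S_3, of order 2^3·3! = 48. This group acts transitively on the 8 vertices.

Yes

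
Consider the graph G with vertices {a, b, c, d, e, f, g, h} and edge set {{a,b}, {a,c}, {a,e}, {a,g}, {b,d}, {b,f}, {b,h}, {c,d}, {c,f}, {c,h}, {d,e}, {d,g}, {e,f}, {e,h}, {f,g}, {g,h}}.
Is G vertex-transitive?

Yes

G is 4-regular and bipartite with parts {a, d, f, h} and {b, c, e, g} (each part is independent and every cross-pair is an edge), so G = K_{4,4}. Aut(K_{4,4}) is the wreath product S_4 ≀ Z_2: permute within each part, then optionally swap the parts; |Aut| = 2·(4!)² = 1152. Under this action every vertex can be carried to every other, so G is vertex-transitive.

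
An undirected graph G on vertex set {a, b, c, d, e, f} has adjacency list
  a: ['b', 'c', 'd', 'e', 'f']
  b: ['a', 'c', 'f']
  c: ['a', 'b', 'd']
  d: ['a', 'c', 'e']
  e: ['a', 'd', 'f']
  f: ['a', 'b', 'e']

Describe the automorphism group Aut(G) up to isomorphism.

Vertex a is the unique vertex of degree 5; the remaining 5 vertices each have degree 3 and induce a cycle, so G is the wheel on 6 vertices with hub a. Every automorphism fixes the hub and acts on the rim 5-cycle, so Aut(G) ≅ Aut(C_5) = D_5 of order 10.

D_5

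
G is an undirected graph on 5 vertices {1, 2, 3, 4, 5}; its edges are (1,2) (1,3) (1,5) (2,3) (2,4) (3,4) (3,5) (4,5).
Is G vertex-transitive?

No

Vertex 3 is the only vertex of degree 4, so every automorphism fixes it; G is not vertex-transitive.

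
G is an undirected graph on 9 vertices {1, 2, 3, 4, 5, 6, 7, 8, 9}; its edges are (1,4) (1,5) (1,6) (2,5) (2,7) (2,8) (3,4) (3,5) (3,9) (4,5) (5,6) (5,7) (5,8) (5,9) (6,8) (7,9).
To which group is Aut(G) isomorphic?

the dihedral group of order 16

Vertex 5 is the unique vertex of degree 8; the remaining 8 vertices each have degree 3 and induce a cycle, so G is the wheel on 9 vertices with hub 5. With the hub fixed, the remaining symmetry is that of the rim cycle C_8, giving the dihedral group D_8.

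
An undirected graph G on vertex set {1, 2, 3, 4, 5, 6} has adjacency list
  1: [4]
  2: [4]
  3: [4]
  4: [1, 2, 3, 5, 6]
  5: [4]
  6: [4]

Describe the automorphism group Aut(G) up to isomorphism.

the symmetric group on 5 letters

Vertex 4 has degree 5 and every other vertex has degree 1, so G is the star K_{1,5} with centre 4. Any automorphism fixes the centre and permutes the 5 leaves freely, so Aut(G) ≅ S_5 of order 5! = 120.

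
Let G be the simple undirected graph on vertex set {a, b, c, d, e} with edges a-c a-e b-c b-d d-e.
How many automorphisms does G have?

Every vertex has degree 2 and the graph is connected, so G is the 5-cycle C_5. The automorphisms of the 5-cycle are exactly the symmetries of a regular 5-gon: the dihedral group D_5, |D_5| = 10.

10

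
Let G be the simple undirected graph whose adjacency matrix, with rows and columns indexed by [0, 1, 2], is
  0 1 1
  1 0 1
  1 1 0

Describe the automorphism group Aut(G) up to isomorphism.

All 3 vertices are pairwise adjacent: G = K_3. Any permutation of the 3 vertices preserves K_3, so Aut(K_3) = S_3 of order 3! = 6.

the symmetric group on 3 letters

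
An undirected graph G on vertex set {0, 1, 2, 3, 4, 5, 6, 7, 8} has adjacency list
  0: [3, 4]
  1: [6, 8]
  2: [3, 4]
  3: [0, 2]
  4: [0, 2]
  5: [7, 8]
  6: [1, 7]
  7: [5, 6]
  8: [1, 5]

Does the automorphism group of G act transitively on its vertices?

G has two connected components, {1, 5, 6, 7, 8} and {0, 2, 3, 4}; each is 2-regular, so G = C_5 ⊔ C_4. The orbit of 0 under Aut(G) is {0, 2, 3, 4}, which does not contain 1, so G is not vertex-transitive.

No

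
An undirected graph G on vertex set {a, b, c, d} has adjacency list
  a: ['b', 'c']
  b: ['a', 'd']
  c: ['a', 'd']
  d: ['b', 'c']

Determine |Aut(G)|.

G is 2-regular and bipartite on 2^2 = 4 vertices with girth 4; it is the hypercube graph Q_2. The symmetry group of the 2-cube is the hyperoctahedral group B_2 = Z_2 ≀ S_2, of order 2^2·2! = 8.

8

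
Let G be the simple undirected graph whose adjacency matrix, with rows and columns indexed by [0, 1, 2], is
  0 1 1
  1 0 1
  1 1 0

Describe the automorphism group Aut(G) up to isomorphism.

Every vertex has degree 2, so G is the complete graph K_3. Any permutation of the 3 vertices preserves K_3, so Aut(K_3) = S_3 of order 3! = 6.

S_3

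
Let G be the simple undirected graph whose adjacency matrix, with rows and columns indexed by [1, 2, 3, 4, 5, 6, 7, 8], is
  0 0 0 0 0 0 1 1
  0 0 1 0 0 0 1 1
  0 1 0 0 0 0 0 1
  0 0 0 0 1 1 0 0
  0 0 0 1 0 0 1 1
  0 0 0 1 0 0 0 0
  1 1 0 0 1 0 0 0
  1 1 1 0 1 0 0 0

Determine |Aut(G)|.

1

The degree sequence is [2, 3, 2, 2, 3, 1, 3, 4]. Checking the degree-preserving permutations of the vertex set shows that none except the identity preserves every edge, so Aut(G) is trivial.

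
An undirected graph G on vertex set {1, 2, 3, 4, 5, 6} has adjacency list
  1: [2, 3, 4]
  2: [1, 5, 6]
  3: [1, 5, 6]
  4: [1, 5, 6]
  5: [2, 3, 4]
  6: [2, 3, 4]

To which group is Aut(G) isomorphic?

G is 3-regular and bipartite with parts {2, 3, 4} and {1, 5, 6} (each part is independent and every cross-pair is an edge), so G = K_{3,3}. Each part can be permuted independently (S_3 × S_3) and the two equal-size parts can also be swapped, giving (S_3 × S_3) ⋊ Z_2 of order 2·(3!)² = 72.

(S_3 × S_3) ⋊ Z_2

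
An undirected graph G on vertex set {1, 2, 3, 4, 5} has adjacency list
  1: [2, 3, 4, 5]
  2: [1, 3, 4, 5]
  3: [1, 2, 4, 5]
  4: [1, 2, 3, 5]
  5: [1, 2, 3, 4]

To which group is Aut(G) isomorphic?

Every vertex has degree 4, so G is the complete graph K_5. Every bijection on the vertex set is an automorphism of K_5; hence Aut(K_5) ≅ S_5, order 120.

the symmetric group on 5 letters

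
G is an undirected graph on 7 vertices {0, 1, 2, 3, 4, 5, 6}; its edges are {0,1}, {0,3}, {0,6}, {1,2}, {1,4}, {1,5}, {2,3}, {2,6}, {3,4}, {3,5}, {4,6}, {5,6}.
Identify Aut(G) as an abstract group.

The vertices split by degree into {1, 3, 6} (degree 4) and {0, 2, 4, 5} (degree 3); every edge runs between the two parts, so G is the complete bipartite graph K_{3,4}. The parts have unequal sizes, so no automorphism swaps them; each part is permuted independently, giving S_4 × S_3 of order 4!·3! = 144.

S_4 × S_3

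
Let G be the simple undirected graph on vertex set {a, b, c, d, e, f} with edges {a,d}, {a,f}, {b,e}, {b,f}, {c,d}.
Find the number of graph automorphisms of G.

2

The degree sequence is [2, 2, 1, 2, 1, 2]; the two degree-1 vertices c and e are the ends of a path, so G = P_6. A path has exactly one nontrivial symmetry — reversal — giving Aut(G) of order 2.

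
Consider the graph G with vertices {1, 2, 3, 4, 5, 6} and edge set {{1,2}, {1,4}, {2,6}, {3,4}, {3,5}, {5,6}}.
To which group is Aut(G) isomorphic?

G is 2-regular and connected on 6 vertices, i.e. the cycle C_6. C_6 has 6 rotations and 6 reflections, so Aut(C_6) ≅ D_6 of order 12.

the dihedral group of order 12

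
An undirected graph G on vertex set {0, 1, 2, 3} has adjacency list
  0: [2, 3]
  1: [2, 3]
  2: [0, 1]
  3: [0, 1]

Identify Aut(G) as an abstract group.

G is 2-regular and bipartite on 2^2 = 4 vertices with girth 4; it is the hypercube graph Q_2. The symmetry group of the 2-cube is the hyperoctahedral group B_2 = Z_2 ≀ S_2, of order 2^2·2! = 8.

the hyperoctahedral group B_2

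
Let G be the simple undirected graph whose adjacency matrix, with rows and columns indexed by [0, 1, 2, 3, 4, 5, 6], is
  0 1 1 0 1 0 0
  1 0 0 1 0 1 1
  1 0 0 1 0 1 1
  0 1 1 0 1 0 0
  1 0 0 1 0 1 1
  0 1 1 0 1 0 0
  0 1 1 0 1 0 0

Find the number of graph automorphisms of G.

The vertices split by degree into {1, 2, 4} (degree 4) and {0, 3, 5, 6} (degree 3); every edge runs between the two parts, so G is the complete bipartite graph K_{3,4}. Automorphisms preserve the bipartition setwise (since the parts differ in size) and act as S_3 × S_4 within it; |Aut| = 144.

144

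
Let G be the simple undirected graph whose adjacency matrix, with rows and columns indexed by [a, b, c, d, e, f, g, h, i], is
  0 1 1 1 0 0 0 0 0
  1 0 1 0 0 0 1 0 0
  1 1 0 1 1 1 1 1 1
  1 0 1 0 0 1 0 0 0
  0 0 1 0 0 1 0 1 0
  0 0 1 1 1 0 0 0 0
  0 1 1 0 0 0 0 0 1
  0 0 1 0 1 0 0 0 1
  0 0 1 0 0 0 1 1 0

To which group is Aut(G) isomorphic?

D_8

Vertex c is the unique vertex of degree 8; the remaining 8 vertices each have degree 3 and induce a cycle, so G is the wheel on 9 vertices with hub c. Every automorphism fixes the hub and acts on the rim 8-cycle, so Aut(G) ≅ Aut(C_8) = D_8 of order 16.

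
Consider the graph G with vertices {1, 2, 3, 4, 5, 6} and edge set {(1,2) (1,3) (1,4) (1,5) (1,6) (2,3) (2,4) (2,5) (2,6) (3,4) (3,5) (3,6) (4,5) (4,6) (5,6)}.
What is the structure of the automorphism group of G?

S_6

Every vertex has degree 5, so G is the complete graph K_6. Any permutation of the 6 vertices preserves K_6, so Aut(K_6) = S_6 of order 6! = 720.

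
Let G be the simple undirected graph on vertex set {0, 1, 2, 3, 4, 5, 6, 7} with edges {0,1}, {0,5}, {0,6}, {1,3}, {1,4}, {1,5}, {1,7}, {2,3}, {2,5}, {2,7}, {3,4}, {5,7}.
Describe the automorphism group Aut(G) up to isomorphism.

{e}

Degrees alone do not determine every vertex (e.g. 0 and 2 both have degree 3), but their neighbour-degree multisets differ: N(0) has degrees [1, 4, 5] while N(2) has degrees [3, 3, 4]. Repeating this refinement separates all vertices, so the only automorphism is the identity.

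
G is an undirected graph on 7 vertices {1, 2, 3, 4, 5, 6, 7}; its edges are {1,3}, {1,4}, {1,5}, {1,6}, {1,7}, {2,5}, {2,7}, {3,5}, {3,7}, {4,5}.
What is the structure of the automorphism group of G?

Degrees alone do not determine every vertex (e.g. 2 and 4 both have degree 2), but their neighbour-degree multisets differ: N(2) has degrees [3, 4] while N(4) has degrees [4, 5]. Repeating this refinement separates all vertices, so the only automorphism is the identity.

1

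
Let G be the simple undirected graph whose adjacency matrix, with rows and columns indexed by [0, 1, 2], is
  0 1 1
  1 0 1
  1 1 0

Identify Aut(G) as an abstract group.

Every vertex has degree 2, so G is the complete graph K_3. Every bijection on the vertex set is an automorphism of K_3; hence Aut(K_3) ≅ S_3, order 6.

S_3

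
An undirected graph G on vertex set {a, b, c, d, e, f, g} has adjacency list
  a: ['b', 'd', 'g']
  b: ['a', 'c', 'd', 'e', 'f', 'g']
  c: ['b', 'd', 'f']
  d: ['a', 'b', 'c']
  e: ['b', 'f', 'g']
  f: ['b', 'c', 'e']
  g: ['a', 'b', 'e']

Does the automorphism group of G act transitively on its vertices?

Vertex b is the only vertex of degree 6, so every automorphism fixes it; G is not vertex-transitive.

No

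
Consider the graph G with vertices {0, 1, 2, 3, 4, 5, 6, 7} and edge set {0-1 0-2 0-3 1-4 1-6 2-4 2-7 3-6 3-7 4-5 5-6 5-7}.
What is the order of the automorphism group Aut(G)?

48

G is 3-regular and bipartite on 2^3 = 8 vertices with girth 4; it is the hypercube graph Q_3. Aut(Q_3) consists of the signed permutations of the 3 coordinate axes: 3! permutations times 2^3 sign flips, so |Aut| = 2^3·3! = 48.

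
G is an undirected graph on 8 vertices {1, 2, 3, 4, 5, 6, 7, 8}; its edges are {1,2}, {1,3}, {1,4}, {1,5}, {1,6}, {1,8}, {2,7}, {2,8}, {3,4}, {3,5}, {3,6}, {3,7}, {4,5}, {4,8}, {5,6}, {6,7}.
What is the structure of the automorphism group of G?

1

The degree sequence is [6, 3, 5, 4, 4, 4, 3, 3]. Checking the degree-preserving permutations of the vertex set shows that none except the identity preserves every edge, so Aut(G) is trivial.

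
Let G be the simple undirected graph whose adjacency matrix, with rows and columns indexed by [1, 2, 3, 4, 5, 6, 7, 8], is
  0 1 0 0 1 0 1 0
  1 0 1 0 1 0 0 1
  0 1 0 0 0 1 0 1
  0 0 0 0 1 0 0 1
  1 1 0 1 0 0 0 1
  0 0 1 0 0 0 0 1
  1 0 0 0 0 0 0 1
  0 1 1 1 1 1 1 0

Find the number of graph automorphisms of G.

The degree sequence is [3, 4, 3, 2, 4, 2, 2, 6]. Checking the degree-preserving permutations of the vertex set shows that none except the identity preserves every edge, so Aut(G) is trivial.

1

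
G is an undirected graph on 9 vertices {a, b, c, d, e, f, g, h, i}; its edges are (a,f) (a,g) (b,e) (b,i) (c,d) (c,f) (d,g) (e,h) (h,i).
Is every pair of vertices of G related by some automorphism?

No

G has two connected components, {a, c, d, f, g} and {b, e, h, i}; each is 2-regular, so G = C_5 ⊔ C_4. The orbit of a under Aut(G) is {a, c, d, f, g}, which does not contain b, so G is not vertex-transitive.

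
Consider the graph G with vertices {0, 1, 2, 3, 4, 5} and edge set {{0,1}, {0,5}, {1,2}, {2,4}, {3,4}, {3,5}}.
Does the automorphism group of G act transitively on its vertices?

Every vertex has degree 2 and the graph is connected, so G is the 6-cycle C_6. C_6 has 6 rotations and 6 reflections, so Aut(C_6) ≅ D_6 of order 12. Under this action every vertex can be carried to every other, so G is vertex-transitive.

Yes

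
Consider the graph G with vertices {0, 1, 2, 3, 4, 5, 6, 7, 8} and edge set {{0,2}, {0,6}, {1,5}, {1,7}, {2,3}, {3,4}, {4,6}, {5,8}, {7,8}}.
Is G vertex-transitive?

No

G has two connected components, {0, 2, 3, 4, 6} and {1, 5, 7, 8}; each is 2-regular, so G = C_5 ⊔ C_4. The orbit of 0 under Aut(G) is {0, 2, 3, 4, 6}, which does not contain 1, so G is not vertex-transitive.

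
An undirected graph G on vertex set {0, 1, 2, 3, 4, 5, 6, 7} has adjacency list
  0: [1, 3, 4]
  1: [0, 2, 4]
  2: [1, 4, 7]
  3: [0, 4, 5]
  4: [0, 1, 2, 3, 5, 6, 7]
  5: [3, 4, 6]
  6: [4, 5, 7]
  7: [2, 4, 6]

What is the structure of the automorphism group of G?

Vertex 4 is the unique vertex of degree 7; the remaining 7 vertices each have degree 3 and induce a cycle, so G is the wheel on 8 vertices with hub 4. With the hub fixed, the remaining symmetry is that of the rim cycle C_7, giving the dihedral group D_7.

D_7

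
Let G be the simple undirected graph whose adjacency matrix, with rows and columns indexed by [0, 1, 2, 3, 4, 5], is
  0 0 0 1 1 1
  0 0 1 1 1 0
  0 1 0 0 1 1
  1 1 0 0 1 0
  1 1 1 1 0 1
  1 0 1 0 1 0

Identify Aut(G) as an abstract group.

the dihedral group of order 10

Vertex 4 is the unique vertex of degree 5; the remaining 5 vertices each have degree 3 and induce a cycle, so G is the wheel on 6 vertices with hub 4. Every automorphism fixes the hub and acts on the rim 5-cycle, so Aut(G) ≅ Aut(C_5) = D_5 of order 10.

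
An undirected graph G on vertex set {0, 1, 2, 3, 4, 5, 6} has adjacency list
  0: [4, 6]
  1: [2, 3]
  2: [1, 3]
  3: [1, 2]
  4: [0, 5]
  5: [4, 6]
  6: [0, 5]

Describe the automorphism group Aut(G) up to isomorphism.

D_3 × D_4

G has two connected components, {0, 4, 5, 6} and {1, 2, 3}; each is 2-regular, so G = C_4 ⊔ C_3. The components are non-isomorphic (different sizes), so Aut(G) = Aut(C_3) × Aut(C_4) = D_3 × D_4 of order 6·8 = 48.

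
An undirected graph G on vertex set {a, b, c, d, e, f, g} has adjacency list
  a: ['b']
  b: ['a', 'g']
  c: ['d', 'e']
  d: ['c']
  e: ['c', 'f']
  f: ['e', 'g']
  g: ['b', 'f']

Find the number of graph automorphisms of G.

2

The degree sequence is [1, 2, 2, 1, 2, 2, 2]; the two degree-1 vertices a and d are the ends of a path, so G = P_7. The only nontrivial automorphism of a path is the end-to-end reflection, so Aut(G) ≅ Z_2.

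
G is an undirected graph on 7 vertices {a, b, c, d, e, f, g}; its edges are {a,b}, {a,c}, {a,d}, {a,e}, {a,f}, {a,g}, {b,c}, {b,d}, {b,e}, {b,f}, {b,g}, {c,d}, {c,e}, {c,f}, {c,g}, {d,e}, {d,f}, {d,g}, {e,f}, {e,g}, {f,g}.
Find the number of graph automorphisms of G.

All 7 vertices are pairwise adjacent: G = K_7. Any permutation of the 7 vertices preserves K_7, so Aut(K_7) = S_7 of order 7! = 5040.

5040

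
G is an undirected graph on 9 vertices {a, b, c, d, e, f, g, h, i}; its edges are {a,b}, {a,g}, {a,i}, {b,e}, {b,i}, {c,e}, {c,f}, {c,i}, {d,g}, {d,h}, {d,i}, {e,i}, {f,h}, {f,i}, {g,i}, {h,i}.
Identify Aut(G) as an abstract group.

Vertex i is the unique vertex of degree 8; the remaining 8 vertices each have degree 3 and induce a cycle, so G is the wheel on 9 vertices with hub i. Every automorphism fixes the hub and acts on the rim 8-cycle, so Aut(G) ≅ Aut(C_8) = D_8 of order 16.

the dihedral group of order 16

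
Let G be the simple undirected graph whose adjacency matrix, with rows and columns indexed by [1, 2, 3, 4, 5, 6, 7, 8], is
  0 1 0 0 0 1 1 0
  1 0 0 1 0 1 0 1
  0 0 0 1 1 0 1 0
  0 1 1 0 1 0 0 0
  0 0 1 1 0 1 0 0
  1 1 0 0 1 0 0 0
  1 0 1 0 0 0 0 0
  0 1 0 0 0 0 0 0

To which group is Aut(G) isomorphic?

The degree sequence is [3, 4, 3, 3, 3, 3, 2, 1]. Checking the degree-preserving permutations of the vertex set shows that none except the identity preserves every edge, so Aut(G) is trivial.

{e}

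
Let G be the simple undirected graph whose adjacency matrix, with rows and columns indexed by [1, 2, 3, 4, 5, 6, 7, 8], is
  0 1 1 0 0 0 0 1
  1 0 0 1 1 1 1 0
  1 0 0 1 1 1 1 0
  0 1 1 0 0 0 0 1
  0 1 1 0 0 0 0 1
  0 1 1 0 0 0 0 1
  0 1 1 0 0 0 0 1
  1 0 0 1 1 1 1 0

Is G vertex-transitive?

Automorphisms preserve degree, but G has vertices of degree 3 and vertices of degree 5; no automorphism maps one to the other, so G is not vertex-transitive.

No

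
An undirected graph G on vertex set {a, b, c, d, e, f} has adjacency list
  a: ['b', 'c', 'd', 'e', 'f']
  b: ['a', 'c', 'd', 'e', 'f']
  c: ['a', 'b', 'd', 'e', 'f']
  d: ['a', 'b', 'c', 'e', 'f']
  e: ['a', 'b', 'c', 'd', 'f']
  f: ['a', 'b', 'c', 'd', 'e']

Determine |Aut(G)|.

Every vertex has degree 5, so G is the complete graph K_6. Every bijection on the vertex set is an automorphism of K_6; hence Aut(K_6) ≅ S_6, order 720.

720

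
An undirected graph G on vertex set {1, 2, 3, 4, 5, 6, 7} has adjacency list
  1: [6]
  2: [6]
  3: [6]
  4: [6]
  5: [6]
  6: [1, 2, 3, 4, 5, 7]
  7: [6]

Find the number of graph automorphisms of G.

720

Vertex 6 has degree 6 and every other vertex has degree 1, so G is the star K_{1,6} with centre 6. Any automorphism fixes the centre and permutes the 6 leaves freely, so Aut(G) ≅ S_6 of order 6! = 720.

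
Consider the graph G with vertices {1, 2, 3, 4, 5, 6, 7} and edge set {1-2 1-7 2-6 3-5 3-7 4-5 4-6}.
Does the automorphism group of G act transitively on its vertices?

Every vertex has degree 2 and the graph is connected, so G is the 7-cycle C_7. C_7 has 7 rotations and 7 reflections, so Aut(C_7) ≅ D_7 of order 14. Under this action every vertex can be carried to every other, so G is vertex-transitive.

Yes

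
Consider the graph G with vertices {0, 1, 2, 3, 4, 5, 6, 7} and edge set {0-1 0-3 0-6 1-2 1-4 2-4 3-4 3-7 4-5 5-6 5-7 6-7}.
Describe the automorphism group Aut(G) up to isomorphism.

1

The degree sequence is [3, 3, 2, 3, 4, 3, 3, 3]. Checking the degree-preserving permutations of the vertex set shows that none except the identity preserves every edge, so Aut(G) is trivial.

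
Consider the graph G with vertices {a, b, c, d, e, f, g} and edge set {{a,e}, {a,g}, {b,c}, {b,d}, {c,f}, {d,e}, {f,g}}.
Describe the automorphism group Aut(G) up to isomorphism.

Every vertex has degree 2 and the graph is connected, so G is the 7-cycle C_7. C_7 has 7 rotations and 7 reflections, so Aut(C_7) ≅ D_7 of order 14.

D_7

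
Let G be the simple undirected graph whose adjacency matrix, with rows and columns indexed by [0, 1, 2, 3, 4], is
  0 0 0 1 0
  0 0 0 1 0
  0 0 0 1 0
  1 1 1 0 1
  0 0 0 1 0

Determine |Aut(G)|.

Vertex 3 has degree 4 and every other vertex has degree 1, so G is the star K_{1,4} with centre 3. The 4 leaves are pairwise interchangeable while the centre is fixed, giving Aut(G) = S_4.

24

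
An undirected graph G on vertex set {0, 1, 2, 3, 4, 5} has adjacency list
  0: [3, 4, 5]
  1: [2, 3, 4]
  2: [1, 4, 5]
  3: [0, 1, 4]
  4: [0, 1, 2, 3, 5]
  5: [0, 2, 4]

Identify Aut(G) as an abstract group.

D_5

Vertex 4 is the unique vertex of degree 5; the remaining 5 vertices each have degree 3 and induce a cycle, so G is the wheel on 6 vertices with hub 4. With the hub fixed, the remaining symmetry is that of the rim cycle C_5, giving the dihedral group D_5.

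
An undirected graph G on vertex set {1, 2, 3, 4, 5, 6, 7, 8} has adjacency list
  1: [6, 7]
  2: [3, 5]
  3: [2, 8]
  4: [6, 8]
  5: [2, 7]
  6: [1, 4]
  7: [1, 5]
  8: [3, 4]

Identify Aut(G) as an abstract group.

D_8

Every vertex has degree 2 and the graph is connected, so G is the 8-cycle C_8. C_8 has 8 rotations and 8 reflections, so Aut(C_8) ≅ D_8 of order 16.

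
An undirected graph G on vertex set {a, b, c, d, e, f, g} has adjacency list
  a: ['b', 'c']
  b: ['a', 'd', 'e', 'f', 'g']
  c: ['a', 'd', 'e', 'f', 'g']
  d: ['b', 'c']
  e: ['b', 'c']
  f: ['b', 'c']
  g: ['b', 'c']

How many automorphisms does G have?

240

The vertices split by degree into {b, c} (degree 5) and {a, d, e, f, g} (degree 2); every edge runs between the two parts, so G is the complete bipartite graph K_{2,5}. Automorphisms preserve the bipartition setwise (since the parts differ in size) and act as S_2 × S_5 within it; |Aut| = 240.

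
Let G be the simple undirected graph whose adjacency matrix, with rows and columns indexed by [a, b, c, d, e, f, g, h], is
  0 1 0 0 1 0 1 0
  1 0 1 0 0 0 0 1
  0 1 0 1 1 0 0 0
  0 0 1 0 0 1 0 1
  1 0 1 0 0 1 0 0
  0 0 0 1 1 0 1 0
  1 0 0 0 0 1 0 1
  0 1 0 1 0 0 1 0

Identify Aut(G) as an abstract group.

Z_2^3 ⋊ S_3

G is 3-regular and bipartite on 2^3 = 8 vertices with girth 4; it is the hypercube graph Q_3. Aut(Q_3) consists of the signed permutations of the 3 coordinate axes: 3! permutations times 2^3 sign flips, so |Aut| = 2^3·3! = 48.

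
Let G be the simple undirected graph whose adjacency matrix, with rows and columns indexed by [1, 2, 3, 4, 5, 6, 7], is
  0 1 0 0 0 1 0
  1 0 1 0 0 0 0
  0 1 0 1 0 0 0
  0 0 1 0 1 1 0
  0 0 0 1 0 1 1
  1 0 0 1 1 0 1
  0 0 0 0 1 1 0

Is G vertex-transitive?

Vertex 6 is the only vertex of degree 4, so every automorphism fixes it; G is not vertex-transitive.

No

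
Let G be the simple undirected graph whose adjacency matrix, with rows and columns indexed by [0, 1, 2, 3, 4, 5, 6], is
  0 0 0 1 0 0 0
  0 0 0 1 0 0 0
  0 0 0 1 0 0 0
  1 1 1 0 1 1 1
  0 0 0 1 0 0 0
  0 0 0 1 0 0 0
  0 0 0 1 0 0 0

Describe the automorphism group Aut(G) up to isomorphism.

the symmetric group on 6 letters

Vertex 3 has degree 6 and every other vertex has degree 1, so G is the star K_{1,6} with centre 3. Any automorphism fixes the centre and permutes the 6 leaves freely, so Aut(G) ≅ S_6 of order 6! = 720.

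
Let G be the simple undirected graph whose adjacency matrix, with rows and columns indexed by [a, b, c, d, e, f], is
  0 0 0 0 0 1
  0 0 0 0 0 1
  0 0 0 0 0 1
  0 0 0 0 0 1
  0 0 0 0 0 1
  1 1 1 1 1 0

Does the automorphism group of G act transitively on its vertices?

No

Vertex f is the only vertex of degree 5, so every automorphism fixes it; G is not vertex-transitive.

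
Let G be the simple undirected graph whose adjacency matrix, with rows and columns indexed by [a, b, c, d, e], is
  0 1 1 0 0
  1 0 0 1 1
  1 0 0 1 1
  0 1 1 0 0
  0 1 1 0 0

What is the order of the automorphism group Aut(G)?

12

The vertices split by degree into {b, c} (degree 3) and {a, d, e} (degree 2); every edge runs between the two parts, so G is the complete bipartite graph K_{2,3}. Automorphisms preserve the bipartition setwise (since the parts differ in size) and act as S_3 × S_2 within it; |Aut| = 12.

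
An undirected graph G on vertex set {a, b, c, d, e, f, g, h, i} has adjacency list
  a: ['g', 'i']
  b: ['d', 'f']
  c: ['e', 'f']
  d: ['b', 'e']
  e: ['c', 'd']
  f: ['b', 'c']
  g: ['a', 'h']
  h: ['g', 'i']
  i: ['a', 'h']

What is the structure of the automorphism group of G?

G has two connected components, {b, c, d, e, f} and {a, g, h, i}; each is 2-regular, so G = C_5 ⊔ C_4. No automorphism exchanges components of different sizes, hence Aut(G) is the direct product D_5 × D_4, order 80.

D_5 × D_4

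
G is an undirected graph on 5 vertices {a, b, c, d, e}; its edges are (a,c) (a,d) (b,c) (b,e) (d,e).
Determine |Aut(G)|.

10

Every vertex has degree 2 and the graph is connected, so G is the 5-cycle C_5. The automorphisms of the 5-cycle are exactly the symmetries of a regular 5-gon: the dihedral group D_5, |D_5| = 10.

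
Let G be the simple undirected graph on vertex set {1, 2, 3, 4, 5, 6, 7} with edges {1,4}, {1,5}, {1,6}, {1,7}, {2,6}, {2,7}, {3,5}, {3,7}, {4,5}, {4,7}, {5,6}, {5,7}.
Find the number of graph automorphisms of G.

1

Degrees alone do not determine every vertex (e.g. 2 and 3 both have degree 2), but their neighbour-degree multisets differ: N(2) has degrees [3, 5] while N(3) has degrees [5, 5]. Repeating this refinement separates all vertices, so the only automorphism is the identity.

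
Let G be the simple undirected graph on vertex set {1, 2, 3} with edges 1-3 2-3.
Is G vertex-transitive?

No

Vertex 3 is the only vertex of degree 2, so every automorphism fixes it; G is not vertex-transitive.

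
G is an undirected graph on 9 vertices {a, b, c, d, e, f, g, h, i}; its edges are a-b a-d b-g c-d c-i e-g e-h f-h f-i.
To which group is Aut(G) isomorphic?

G is 2-regular and connected on 9 vertices, i.e. the cycle C_9. C_9 has 9 rotations and 9 reflections, so Aut(C_9) ≅ D_9 of order 18.

D_9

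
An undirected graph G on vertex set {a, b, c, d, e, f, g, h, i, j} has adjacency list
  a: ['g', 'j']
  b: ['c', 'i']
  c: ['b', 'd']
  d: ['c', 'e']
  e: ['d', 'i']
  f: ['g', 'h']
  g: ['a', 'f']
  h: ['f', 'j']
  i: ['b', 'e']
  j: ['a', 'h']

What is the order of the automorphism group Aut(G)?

200

G has two connected components, {b, c, d, e, i} and {a, f, g, h, j}; each is 2-regular, so G = C_5 ⊔ C_5. Aut of a disjoint union of two copies of C_5 is the wreath product D_5 ≀ Z_2, of order 2·10² = 200.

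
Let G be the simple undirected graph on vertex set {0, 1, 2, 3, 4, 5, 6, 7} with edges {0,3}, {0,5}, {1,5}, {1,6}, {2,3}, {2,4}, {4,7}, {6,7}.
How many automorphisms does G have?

Every vertex has degree 2 and the graph is connected, so G is the 8-cycle C_8. The automorphisms of the 8-cycle are exactly the symmetries of a regular 8-gon: the dihedral group D_8, |D_8| = 16.

16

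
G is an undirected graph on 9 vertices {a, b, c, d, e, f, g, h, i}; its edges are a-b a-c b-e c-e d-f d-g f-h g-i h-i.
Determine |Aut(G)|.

G has two connected components, {d, f, g, h, i} and {a, b, c, e}; each is 2-regular, so G = C_5 ⊔ C_4. The components are non-isomorphic (different sizes), so Aut(G) = Aut(C_4) × Aut(C_5) = D_4 × D_5 of order 8·10 = 80.

80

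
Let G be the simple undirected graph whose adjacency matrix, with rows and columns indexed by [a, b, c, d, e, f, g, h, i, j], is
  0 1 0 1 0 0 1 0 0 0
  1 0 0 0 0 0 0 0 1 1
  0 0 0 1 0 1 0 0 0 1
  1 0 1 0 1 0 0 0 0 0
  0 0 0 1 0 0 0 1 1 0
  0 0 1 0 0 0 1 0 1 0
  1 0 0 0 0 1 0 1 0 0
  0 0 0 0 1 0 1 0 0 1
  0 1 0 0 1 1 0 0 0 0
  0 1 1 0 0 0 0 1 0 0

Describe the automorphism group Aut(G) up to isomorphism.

G is 3-regular on 10 vertices with no triangles and no 4-cycles (girth 5): this is the Petersen graph. Viewing the Petersen graph as the Kneser graph K(5,2) — vertices are 2-subsets of {1,…,5}, edges join disjoint pairs — its automorphisms are exactly the permutations of the 5-element set, so Aut ≅ S_5 of order 120.

S_5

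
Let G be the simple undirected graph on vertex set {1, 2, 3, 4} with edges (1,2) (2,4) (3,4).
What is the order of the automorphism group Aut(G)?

2

The degree sequence is [1, 2, 1, 2]; the two degree-1 vertices 1 and 3 are the ends of a path, so G = P_4. A path has exactly one nontrivial symmetry — reversal — giving Aut(G) of order 2.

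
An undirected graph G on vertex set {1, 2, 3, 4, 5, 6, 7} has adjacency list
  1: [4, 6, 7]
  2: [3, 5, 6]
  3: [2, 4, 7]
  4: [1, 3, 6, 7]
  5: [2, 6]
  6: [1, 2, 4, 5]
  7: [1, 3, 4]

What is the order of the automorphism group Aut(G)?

The degree sequence is [3, 3, 3, 4, 2, 4, 3]. Checking the degree-preserving permutations of the vertex set shows that none except the identity preserves every edge, so Aut(G) is trivial.

1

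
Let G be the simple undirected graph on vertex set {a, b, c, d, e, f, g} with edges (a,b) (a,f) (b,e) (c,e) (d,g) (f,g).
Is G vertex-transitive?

No

Automorphisms preserve degree, but G has vertices of degree 1 and vertices of degree 2; no automorphism maps one to the other, so G is not vertex-transitive.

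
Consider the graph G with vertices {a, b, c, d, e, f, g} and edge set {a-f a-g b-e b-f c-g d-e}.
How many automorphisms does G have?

The degree sequence is [2, 2, 1, 1, 2, 2, 2]; the two degree-1 vertices c and d are the ends of a path, so G = P_7. A path has exactly one nontrivial symmetry — reversal — giving Aut(G) of order 2.

2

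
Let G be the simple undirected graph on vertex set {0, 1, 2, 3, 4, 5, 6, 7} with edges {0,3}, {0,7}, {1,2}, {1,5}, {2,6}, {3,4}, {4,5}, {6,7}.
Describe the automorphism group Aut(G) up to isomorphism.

Every vertex has degree 2 and the graph is connected, so G is the 8-cycle C_8. The automorphisms of the 8-cycle are exactly the symmetries of a regular 8-gon: the dihedral group D_8, |D_8| = 16.

the dihedral group of order 16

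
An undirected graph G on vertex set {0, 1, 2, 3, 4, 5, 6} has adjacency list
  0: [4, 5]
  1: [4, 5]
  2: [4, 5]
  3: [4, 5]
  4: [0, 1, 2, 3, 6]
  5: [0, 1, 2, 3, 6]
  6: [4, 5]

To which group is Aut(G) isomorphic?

S_5 × S_2

The vertices split by degree into {4, 5} (degree 5) and {0, 1, 2, 3, 6} (degree 2); every edge runs between the two parts, so G is the complete bipartite graph K_{2,5}. The parts have unequal sizes, so no automorphism swaps them; each part is permuted independently, giving S_5 × S_2 of order 5!·2! = 240.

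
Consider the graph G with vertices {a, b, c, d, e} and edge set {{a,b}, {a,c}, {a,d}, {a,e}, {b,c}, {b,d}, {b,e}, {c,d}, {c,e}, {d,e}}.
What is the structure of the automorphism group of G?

S_5

Every vertex has degree 4, so G is the complete graph K_5. Every bijection on the vertex set is an automorphism of K_5; hence Aut(K_5) ≅ S_5, order 120.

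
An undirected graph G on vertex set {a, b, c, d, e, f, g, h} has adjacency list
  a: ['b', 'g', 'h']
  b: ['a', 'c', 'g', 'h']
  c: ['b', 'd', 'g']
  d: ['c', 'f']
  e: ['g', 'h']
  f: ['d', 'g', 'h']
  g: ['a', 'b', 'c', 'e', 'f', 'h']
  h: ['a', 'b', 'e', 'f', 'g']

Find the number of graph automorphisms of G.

1

Degrees alone do not determine every vertex (e.g. a and c both have degree 3), but their neighbour-degree multisets differ: N(a) has degrees [4, 5, 6] while N(c) has degrees [2, 4, 6]. Repeating this refinement separates all vertices, so the only automorphism is the identity.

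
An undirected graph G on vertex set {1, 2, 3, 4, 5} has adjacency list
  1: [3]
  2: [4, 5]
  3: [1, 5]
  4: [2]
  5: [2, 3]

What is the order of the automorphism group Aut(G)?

The degree sequence is [1, 2, 2, 1, 2]; the two degree-1 vertices 1 and 4 are the ends of a path, so G = P_5. A path has exactly one nontrivial symmetry — reversal — giving Aut(G) of order 2.

2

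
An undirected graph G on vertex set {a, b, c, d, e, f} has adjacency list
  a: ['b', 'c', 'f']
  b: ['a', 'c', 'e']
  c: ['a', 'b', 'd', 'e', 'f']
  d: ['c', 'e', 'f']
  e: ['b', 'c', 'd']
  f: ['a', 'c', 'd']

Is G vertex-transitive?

Vertex c is the only vertex of degree 5, so every automorphism fixes it; G is not vertex-transitive.

No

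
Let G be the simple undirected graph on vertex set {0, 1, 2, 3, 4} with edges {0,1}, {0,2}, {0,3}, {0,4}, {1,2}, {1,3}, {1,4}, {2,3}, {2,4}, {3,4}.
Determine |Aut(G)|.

120

Every vertex has degree 4, so G is the complete graph K_5. Any permutation of the 5 vertices preserves K_5, so Aut(K_5) = S_5 of order 5! = 120.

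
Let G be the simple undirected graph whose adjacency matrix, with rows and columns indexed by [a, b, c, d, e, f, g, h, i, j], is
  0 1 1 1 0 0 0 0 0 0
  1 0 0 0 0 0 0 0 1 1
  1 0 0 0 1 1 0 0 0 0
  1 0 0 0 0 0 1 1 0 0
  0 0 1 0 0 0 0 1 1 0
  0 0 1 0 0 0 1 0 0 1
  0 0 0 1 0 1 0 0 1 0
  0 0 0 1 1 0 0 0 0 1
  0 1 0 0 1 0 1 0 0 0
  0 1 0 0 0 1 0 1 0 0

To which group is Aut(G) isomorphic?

the symmetric group S_5

G is 3-regular on 10 vertices with no triangles and no 4-cycles (girth 5): this is the Petersen graph. It is a classical fact that the Petersen graph has automorphism group S_5 (order 120), arising from its description as the Kneser graph K(5,2).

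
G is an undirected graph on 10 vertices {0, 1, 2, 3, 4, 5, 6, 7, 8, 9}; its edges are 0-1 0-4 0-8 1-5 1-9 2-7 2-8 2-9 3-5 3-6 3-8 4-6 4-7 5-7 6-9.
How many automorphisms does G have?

120

G is 3-regular on 10 vertices with no triangles and no 4-cycles (girth 5): this is the Petersen graph. It is a classical fact that the Petersen graph has automorphism group S_5 (order 120), arising from its description as the Kneser graph K(5,2).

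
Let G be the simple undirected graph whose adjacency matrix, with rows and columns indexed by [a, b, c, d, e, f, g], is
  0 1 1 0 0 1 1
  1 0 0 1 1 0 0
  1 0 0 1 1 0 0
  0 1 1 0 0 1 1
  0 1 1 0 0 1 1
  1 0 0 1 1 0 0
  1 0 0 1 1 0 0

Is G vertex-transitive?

No

Automorphisms preserve degree, but G has vertices of degree 3 and vertices of degree 4; no automorphism maps one to the other, so G is not vertex-transitive.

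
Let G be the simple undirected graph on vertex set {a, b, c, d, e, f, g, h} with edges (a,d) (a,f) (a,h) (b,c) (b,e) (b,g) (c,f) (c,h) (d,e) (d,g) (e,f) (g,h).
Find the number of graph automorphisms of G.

48

G is 3-regular and bipartite on 2^3 = 8 vertices with girth 4; it is the hypercube graph Q_3. Aut(Q_3) consists of the signed permutations of the 3 coordinate axes: 3! permutations times 2^3 sign flips, so |Aut| = 2^3·3! = 48.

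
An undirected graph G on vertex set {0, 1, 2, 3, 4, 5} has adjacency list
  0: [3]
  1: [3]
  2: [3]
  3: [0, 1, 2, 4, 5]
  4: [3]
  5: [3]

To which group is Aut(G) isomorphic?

Vertex 3 has degree 5 and every other vertex has degree 1, so G is the star K_{1,5} with centre 3. The 5 leaves are pairwise interchangeable while the centre is fixed, giving Aut(G) = S_5.

S_5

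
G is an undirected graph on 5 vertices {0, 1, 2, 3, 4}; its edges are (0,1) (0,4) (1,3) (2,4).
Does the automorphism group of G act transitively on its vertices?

Automorphisms preserve degree, but G has vertices of degree 1 and vertices of degree 2; no automorphism maps one to the other, so G is not vertex-transitive.

No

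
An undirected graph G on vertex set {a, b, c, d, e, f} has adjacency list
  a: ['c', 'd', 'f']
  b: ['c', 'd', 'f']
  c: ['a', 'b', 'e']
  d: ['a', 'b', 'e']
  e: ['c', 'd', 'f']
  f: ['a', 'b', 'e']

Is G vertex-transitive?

G is 3-regular and bipartite with parts {c, d, f} and {a, b, e} (each part is independent and every cross-pair is an edge), so G = K_{3,3}. Aut(K_{3,3}) is the wreath product S_3 ≀ Z_2: permute within each part, then optionally swap the parts; |Aut| = 2·(3!)² = 72. This group acts transitively on the 6 vertices.

Yes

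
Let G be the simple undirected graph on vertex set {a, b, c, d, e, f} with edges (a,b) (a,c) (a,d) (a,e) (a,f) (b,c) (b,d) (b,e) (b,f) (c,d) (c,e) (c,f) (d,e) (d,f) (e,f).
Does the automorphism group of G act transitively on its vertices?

All 6 vertices are pairwise adjacent: G = K_6. Every bijection on the vertex set is an automorphism of K_6; hence Aut(K_6) ≅ S_6, order 720. This group acts transitively on the 6 vertices.

Yes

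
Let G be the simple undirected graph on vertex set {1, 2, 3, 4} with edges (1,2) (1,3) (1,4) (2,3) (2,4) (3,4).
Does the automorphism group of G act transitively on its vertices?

Every vertex has degree 3, so G is the complete graph K_4. Any permutation of the 4 vertices preserves K_4, so Aut(K_4) = S_4 of order 4! = 24. Under this action every vertex can be carried to every other, so G is vertex-transitive.

Yes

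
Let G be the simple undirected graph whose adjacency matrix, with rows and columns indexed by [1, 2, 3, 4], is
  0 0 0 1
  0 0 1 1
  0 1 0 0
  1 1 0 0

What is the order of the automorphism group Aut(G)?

2

The degree sequence is [1, 2, 1, 2]; the two degree-1 vertices 1 and 3 are the ends of a path, so G = P_4. The only nontrivial automorphism of a path is the end-to-end reflection, so Aut(G) ≅ Z_2.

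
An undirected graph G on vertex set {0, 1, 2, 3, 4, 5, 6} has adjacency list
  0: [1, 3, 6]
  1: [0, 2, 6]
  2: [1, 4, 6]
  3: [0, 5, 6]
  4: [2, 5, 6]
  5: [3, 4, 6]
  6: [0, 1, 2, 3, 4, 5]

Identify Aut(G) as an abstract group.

D_6

Vertex 6 is the unique vertex of degree 6; the remaining 6 vertices each have degree 3 and induce a cycle, so G is the wheel on 7 vertices with hub 6. With the hub fixed, the remaining symmetry is that of the rim cycle C_6, giving the dihedral group D_6.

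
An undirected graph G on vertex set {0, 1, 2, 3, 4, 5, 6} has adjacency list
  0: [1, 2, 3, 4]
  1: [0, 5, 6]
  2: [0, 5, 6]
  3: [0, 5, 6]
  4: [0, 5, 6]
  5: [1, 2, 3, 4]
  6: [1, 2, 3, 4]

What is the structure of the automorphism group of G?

S_3 × S_4

The vertices split by degree into {0, 5, 6} (degree 4) and {1, 2, 3, 4} (degree 3); every edge runs between the two parts, so G is the complete bipartite graph K_{3,4}. Automorphisms preserve the bipartition setwise (since the parts differ in size) and act as S_3 × S_4 within it; |Aut| = 144.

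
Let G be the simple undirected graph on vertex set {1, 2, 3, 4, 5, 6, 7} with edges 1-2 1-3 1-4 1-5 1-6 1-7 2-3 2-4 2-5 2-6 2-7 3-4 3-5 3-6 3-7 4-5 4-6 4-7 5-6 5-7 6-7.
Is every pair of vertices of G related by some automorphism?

Yes

All 7 vertices are pairwise adjacent: G = K_7. Every bijection on the vertex set is an automorphism of K_7; hence Aut(K_7) ≅ S_7, order 5040. Under this action every vertex can be carried to every other, so G is vertex-transitive.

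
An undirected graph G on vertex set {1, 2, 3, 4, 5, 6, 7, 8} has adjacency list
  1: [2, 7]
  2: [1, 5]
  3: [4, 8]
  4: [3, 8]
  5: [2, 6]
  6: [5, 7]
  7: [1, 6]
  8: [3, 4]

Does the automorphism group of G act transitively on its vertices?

G has two connected components, {1, 2, 5, 6, 7} and {3, 4, 8}; each is 2-regular, so G = C_5 ⊔ C_3. The orbit of 1 under Aut(G) is {1, 2, 5, 6, 7}, which does not contain 3, so G is not vertex-transitive.

No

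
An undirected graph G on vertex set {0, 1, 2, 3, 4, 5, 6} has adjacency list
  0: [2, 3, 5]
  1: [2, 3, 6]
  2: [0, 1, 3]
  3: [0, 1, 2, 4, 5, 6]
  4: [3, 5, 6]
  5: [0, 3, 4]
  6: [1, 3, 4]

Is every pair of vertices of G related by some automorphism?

No

Vertex 3 is the only vertex of degree 6, so every automorphism fixes it; G is not vertex-transitive.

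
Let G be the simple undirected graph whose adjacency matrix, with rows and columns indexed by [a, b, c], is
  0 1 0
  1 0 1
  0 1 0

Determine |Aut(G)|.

2

The degree sequence is [1, 2, 1]; the two degree-1 vertices a and c are the ends of a path, so G = P_3. A path has exactly one nontrivial symmetry — reversal — giving Aut(G) of order 2.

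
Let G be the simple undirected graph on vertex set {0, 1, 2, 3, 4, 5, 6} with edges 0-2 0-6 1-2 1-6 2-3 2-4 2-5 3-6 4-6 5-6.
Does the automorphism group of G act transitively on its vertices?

No

Automorphisms preserve degree, but G has vertices of degree 2 and vertices of degree 5; no automorphism maps one to the other, so G is not vertex-transitive.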